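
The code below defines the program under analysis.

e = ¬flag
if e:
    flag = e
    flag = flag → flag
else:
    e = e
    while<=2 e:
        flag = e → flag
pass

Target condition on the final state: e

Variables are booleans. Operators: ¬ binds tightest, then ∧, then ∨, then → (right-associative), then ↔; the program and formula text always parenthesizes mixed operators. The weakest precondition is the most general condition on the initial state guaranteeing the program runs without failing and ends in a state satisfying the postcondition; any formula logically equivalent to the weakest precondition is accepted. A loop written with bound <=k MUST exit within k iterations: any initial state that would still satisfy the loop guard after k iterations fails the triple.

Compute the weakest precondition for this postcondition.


Working backward. After the program, e must hold.
Before skip: e
Then branch requires e; else branch requires (e → ((¬e) ∧ ((¬e) → e))) ∧ ((¬e) → e).
Before the if: (¬e) → ((e → ((¬e) ∧ ((¬e) → e))) ∧ ((¬e) → e))
Before e := ¬flag: flag → (((¬flag) → (flag ∧ (flag → (¬flag)))) ∧ (flag → (¬flag)))
Answer: WP = flag → (((¬flag) → (flag ∧ (flag → (¬flag)))) ∧ (flag → (¬flag)))


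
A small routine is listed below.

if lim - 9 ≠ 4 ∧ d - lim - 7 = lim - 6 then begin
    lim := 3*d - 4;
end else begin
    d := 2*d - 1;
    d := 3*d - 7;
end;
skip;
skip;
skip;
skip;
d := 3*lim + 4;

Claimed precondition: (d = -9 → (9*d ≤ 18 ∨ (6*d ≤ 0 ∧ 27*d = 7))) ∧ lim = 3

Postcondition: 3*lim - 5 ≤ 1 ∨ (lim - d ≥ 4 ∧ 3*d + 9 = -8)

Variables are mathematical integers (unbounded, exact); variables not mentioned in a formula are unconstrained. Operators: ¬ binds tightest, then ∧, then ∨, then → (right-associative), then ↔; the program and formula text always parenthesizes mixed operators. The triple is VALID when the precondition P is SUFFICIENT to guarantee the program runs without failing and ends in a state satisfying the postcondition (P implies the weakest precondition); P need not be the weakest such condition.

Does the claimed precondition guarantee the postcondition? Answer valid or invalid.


Working backward. After the program, the postcondition 3*lim - 5 ≤ 1 ∨ (lim - d ≥ 4 ∧ 3*d + 9 = -8) must hold; in canonical form it is 3*lim ≤ 6 ∨ (lim ≥ d + 4 ∧ 3*d = -17).
Before d := 3*lim + 4: 3*lim ≤ 6 ∨ (2*lim ≤ -8 ∧ 9*lim = -29)
Before skip: 3*lim ≤ 6 ∨ (2*lim ≤ -8 ∧ 9*lim = -29)
Before skip: 3*lim ≤ 6 ∨ (2*lim ≤ -8 ∧ 9*lim = -29)
Before skip: 3*lim ≤ 6 ∨ (2*lim ≤ -8 ∧ 9*lim = -29)
Before skip: 3*lim ≤ 6 ∨ (2*lim ≤ -8 ∧ 9*lim = -29)
Then branch requires 9*d ≤ 18 ∨ (6*d ≤ 0 ∧ 27*d = 7); else branch requires 3*lim ≤ 6 ∨ (2*lim ≤ -8 ∧ 9*lim = -29).
Before the if: ((lim ≠ 13 ∧ d = 2*lim + 1) → (9*d ≤ 18 ∨ (6*d ≤ 0 ∧ 27*d = 7))) ∧ ((¬(lim ≠ 13 ∧ d = 2*lim + 1)) → (3*lim ≤ 6 ∨ (2*lim ≤ -8 ∧ 9*lim = -29)))
The weakest precondition is ((lim ≠ 13 ∧ d = 2*lim + 1) → (9*d ≤ 18 ∨ (6*d ≤ 0 ∧ 27*d = 7))) ∧ ((¬(lim ≠ 13 ∧ d = 2*lim + 1)) → (3*lim ≤ 6 ∨ (2*lim ≤ -8 ∧ 9*lim = -29))).
Check whether (d = -9 → (9*d ≤ 18 ∨ (6*d ≤ 0 ∧ 27*d = 7))) ∧ lim = 3 implies it.
Countermodel: at the initial state d = 0, lim = 3, the precondition holds but the weakest precondition fails.
Answer: invalid


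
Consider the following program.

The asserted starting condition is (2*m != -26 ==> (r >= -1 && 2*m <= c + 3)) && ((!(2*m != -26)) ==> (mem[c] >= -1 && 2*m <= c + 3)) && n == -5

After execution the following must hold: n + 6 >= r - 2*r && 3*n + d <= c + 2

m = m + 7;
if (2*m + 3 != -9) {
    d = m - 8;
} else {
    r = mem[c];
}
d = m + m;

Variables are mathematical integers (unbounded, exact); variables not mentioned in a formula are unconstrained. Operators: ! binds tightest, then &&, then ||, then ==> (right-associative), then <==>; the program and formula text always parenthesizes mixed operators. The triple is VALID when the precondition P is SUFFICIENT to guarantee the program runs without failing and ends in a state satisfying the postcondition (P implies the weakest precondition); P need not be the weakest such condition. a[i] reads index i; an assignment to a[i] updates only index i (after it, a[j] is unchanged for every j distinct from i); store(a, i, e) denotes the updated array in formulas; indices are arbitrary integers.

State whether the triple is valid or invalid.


Working backward. After the program, the postcondition n + 6 >= r - 2*r && 3*n + d <= c + 2 must hold; in canonical form it is n + r >= -6 && d + 3*n <= c + 2.
Before d := m + m: n + r >= -6 && 2*m + 3*n <= c + 2
Then branch requires n + r >= -6 && 2*m + 3*n <= c + 2; else branch requires mem[c] + n >= -6 && 2*m + 3*n <= c + 2.
Before the if: (2*m != -12 ==> (n + r >= -6 && 2*m + 3*n <= c + 2)) && ((!(2*m != -12)) ==> (mem[c] + n >= -6 && 2*m + 3*n <= c + 2))
Before m := m + 7: (2*m != -26 ==> (n + r >= -6 && 2*m + 3*n <= c - 12)) && ((!(2*m != -26)) ==> (mem[c] + n >= -6 && 2*m + 3*n <= c - 12))
The weakest precondition is (2*m != -26 ==> (n + r >= -6 && 2*m + 3*n <= c - 12)) && ((!(2*m != -26)) ==> (mem[c] + n >= -6 && 2*m + 3*n <= c - 12)).
Check whether (2*m != -26 ==> (r >= -1 && 2*m <= c + 3)) && ((!(2*m != -26)) ==> (mem[c] >= -1 && 2*m <= c + 3)) && n == -5 implies it.
Every state satisfying the precondition satisfies the weakest precondition: the implication holds.
Answer: valid


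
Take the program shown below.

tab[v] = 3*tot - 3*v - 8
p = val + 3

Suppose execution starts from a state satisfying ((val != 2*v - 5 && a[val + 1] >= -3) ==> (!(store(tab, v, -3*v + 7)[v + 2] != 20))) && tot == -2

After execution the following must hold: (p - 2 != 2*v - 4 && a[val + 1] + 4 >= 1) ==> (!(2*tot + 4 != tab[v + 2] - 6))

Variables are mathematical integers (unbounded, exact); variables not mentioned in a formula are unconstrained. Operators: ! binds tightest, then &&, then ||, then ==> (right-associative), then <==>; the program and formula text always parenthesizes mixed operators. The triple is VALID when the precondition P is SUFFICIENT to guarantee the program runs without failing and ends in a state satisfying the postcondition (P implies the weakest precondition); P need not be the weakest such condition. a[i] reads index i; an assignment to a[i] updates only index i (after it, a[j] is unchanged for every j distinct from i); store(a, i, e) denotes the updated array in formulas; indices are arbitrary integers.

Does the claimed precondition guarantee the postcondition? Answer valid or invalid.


Working backward. After the program, the postcondition (p - 2 != 2*v - 4 && a[val + 1] + 4 >= 1) ==> (!(2*tot + 4 != tab[v + 2] - 6)) must hold; in canonical form it is (p != 2*v - 2 && a[val + 1] >= -3) ==> (!(2*tot != tab[v + 2] - 10)).
Before p := val + 3: (val != 2*v - 5 && a[val + 1] >= -3) ==> (!(2*tot != tab[v + 2] - 10))
Before tab[v] := 3*tot - 3*v - 8: (val != 2*v - 5 && a[val + 1] >= -3) ==> (!(2*tot != store(tab, v, 3*tot - 3*v - 8)[v + 2] - 10))
The weakest precondition is (val != 2*v - 5 && a[val + 1] >= -3) ==> (!(2*tot != store(tab, v, 3*tot - 3*v - 8)[v + 2] - 10)).
Check whether ((val != 2*v - 5 && a[val + 1] >= -3) ==> (!(store(tab, v, -3*v + 7)[v + 2] != 20))) && tot == -2 implies it.
Countermodel: at the initial state a = {[-3] = -3, [0] = -3, [2] = -3, elsewhere -3}, tab = {[-3] = 20, [0] = 20, [2] = 20, elsewhere 20}, tot = -2, v = 0, val = -4, the precondition holds but the weakest precondition fails.
Answer: invalid


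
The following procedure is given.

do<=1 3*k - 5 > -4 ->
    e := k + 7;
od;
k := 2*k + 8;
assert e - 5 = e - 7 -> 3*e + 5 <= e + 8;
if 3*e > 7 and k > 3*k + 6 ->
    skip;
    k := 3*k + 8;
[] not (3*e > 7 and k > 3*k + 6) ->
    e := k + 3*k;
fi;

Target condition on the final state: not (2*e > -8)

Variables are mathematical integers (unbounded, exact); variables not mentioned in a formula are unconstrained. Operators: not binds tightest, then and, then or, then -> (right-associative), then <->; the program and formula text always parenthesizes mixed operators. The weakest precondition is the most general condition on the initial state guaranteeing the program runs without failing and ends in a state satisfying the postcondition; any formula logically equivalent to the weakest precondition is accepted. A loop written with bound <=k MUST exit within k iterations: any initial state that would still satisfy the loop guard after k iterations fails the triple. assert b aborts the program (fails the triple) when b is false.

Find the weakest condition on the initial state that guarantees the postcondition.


Working backward. After the program, not (2*e > -8) must hold.
Then branch requires not (2*e > -8); else branch requires not (8*k > -8).
Before the if: ((3*e > 7 and 2*k < -6) -> (not (2*e > -8))) and ((not (3*e > 7 and 2*k < -6)) -> (not (8*k > -8)))
Before assert e - 5 = e - 7 -> 3*e + 5 <= e + 8: ((3*e > 7 and 2*k < -6) -> (not (2*e > -8))) and ((not (3*e > 7 and 2*k < -6)) -> (not (8*k > -8)))
Before k := 2*k + 8: ((3*e > 7 and 4*k < -22) -> (not (2*e > -8))) and ((not (3*e > 7 and 4*k < -22)) -> (not (16*k > -72)))
Before the loop (bound <=1), unroll the exhaustion recursion (WP_0 = exit-now case; WP_j = one more guarded iteration, up to j = 1):
  WP_0: (not (3*k > 1)) and ((3*e > 7 and 4*k < -22) -> (not (2*e > -8))) and ((not (3*e > 7 and 4*k < -22)) -> (not (16*k > -72)))
  WP_1: (3*k > 1 -> ((not (3*k > 1)) and ((3*k > -14 and 4*k < -22) -> (not (2*k > -22))) and ((not (3*k > -14 and 4*k < -22)) -> (not (16*k > -72))))) and ((not (3*k > 1)) -> (((3*e > 7 and 4*k < -22) -> (not (2*e > -8))) and ((not (3*e > 7 and 4*k < -22)) -> (not (16*k > -72)))))
So before the loop: (3*k > 1 -> ((not (3*k > 1)) and ((3*k > -14 and 4*k < -22) -> (not (2*k > -22))) and ((not (3*k > -14 and 4*k < -22)) -> (not (16*k > -72))))) and ((not (3*k > 1)) -> (((3*e > 7 and 4*k < -22) -> (not (2*e > -8))) and ((not (3*e > 7 and 4*k < -22)) -> (not (16*k > -72)))))
Answer: WP = (3*k > 1 -> ((not (3*k > 1)) and ((3*k > -14 and 4*k < -22) -> (not (2*k > -22))) and ((not (3*k > -14 and 4*k < -22)) -> (not (16*k > -72))))) and ((not (3*k > 1)) -> (((3*e > 7 and 4*k < -22) -> (not (2*e > -8))) and ((not (3*e > 7 and 4*k < -22)) -> (not (16*k > -72)))))


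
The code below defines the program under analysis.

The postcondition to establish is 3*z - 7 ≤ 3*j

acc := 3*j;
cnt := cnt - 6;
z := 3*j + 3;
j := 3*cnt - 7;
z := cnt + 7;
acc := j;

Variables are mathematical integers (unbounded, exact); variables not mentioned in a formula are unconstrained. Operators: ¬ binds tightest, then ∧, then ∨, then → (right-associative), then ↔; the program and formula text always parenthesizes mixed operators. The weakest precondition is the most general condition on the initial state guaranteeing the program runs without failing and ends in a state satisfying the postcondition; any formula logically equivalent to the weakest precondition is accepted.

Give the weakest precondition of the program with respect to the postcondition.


Working backward. After the program, the postcondition 3*z - 7 ≤ 3*j must hold; in canonical form it is 3*z ≤ 3*j + 7.
Before acc := j: 3*z ≤ 3*j + 7
Before z := cnt + 7: 3*cnt ≤ 3*j - 14
Before j := 3*cnt - 7: 6*cnt ≥ 35
Before z := 3*j + 3: 6*cnt ≥ 35
Before cnt := cnt - 6: 6*cnt ≥ 71
Before acc := 3*j: 6*cnt ≥ 71
Answer: WP = 6*cnt ≥ 71


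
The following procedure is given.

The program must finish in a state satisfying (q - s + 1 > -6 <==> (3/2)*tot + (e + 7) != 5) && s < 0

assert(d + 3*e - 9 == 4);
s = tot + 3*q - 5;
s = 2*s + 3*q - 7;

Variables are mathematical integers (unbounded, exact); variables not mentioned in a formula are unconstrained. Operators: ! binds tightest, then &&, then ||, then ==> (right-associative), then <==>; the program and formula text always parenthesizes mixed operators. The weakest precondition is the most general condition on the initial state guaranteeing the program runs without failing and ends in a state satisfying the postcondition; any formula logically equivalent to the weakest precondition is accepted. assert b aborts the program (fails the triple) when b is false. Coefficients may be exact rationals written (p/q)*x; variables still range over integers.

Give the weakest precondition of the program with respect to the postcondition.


Working backward. After the program, the postcondition (q - s + 1 > -6 <==> (3/2)*tot + (e + 7) != 5) && s < 0 must hold; in canonical form it is (q > s - 7 <==> e + (3/2)*tot != -2) && s < 0.
Before s := 2*s + 3*q - 7: (2*q + 2*s < 14 <==> e + (3/2)*tot != -2) && 3*q + 2*s < 7
Before s := tot + 3*q - 5: (8*q + 2*tot < 24 <==> e + (3/2)*tot != -2) && 9*q + 2*tot < 17
Before assert d + 3*e - 9 == 4: d + 3*e == 13 && (8*q + 2*tot < 24 <==> e + (3/2)*tot != -2) && 9*q + 2*tot < 17
Answer: WP = d + 3*e == 13 && (8*q + 2*tot < 24 <==> e + (3/2)*tot != -2) && 9*q + 2*tot < 17


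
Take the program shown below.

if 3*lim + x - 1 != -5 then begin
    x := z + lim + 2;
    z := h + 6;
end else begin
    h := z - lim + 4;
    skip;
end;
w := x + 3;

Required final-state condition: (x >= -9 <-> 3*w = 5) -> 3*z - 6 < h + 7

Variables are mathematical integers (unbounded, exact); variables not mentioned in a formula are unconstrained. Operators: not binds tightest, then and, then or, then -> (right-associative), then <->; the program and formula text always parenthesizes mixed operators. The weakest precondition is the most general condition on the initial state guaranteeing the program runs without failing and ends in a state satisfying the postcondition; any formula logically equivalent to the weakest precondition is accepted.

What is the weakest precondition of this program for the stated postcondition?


Working backward. After the program, the postcondition (x >= -9 <-> 3*w = 5) -> 3*z - 6 < h + 7 must hold; in canonical form it is (x >= -9 <-> 3*w = 5) -> 3*z < h + 13.
Before w := x + 3: (x >= -9 <-> 3*x = -4) -> 3*z < h + 13
Then branch requires (lim + z >= -11 <-> 3*lim + 3*z = -10) -> 2*h < -5; else branch requires (x >= -9 <-> 3*x = -4) -> lim + 2*z < 17.
Before the if: (3*lim + x != -4 -> ((lim + z >= -11 <-> 3*lim + 3*z = -10) -> 2*h < -5)) and ((not (3*lim + x != -4)) -> ((x >= -9 <-> 3*x = -4) -> lim + 2*z < 17))
Answer: WP = (3*lim + x != -4 -> ((lim + z >= -11 <-> 3*lim + 3*z = -10) -> 2*h < -5)) and ((not (3*lim + x != -4)) -> ((x >= -9 <-> 3*x = -4) -> lim + 2*z < 17))


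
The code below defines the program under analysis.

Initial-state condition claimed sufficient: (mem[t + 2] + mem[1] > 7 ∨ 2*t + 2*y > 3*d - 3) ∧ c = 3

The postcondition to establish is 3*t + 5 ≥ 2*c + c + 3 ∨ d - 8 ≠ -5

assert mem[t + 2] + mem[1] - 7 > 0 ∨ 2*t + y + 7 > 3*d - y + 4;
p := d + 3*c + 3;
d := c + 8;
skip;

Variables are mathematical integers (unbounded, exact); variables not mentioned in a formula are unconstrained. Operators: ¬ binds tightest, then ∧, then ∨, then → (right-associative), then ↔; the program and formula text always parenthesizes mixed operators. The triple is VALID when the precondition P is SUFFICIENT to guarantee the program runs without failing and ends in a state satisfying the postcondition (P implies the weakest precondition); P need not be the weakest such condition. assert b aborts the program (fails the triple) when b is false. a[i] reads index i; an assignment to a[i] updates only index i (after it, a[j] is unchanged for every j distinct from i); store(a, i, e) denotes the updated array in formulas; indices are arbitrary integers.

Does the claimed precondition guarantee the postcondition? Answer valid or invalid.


Working backward. After the program, the postcondition 3*t + 5 ≥ 2*c + c + 3 ∨ d - 8 ≠ -5 must hold; in canonical form it is 3*t ≥ 3*c - 2 ∨ d ≠ 3.
Before skip: 3*t ≥ 3*c - 2 ∨ d ≠ 3
Before d := c + 8: 3*t ≥ 3*c - 2 ∨ c ≠ -5
Before p := d + 3*c + 3: 3*t ≥ 3*c - 2 ∨ c ≠ -5
Before assert mem[t + 2] + mem[1] - 7 > 0 ∨ 2*t + y + 7 > 3*d - y + 4: (mem[t + 2] + mem[1] > 7 ∨ 2*t + 2*y > 3*d - 3) ∧ (3*t ≥ 3*c - 2 ∨ c ≠ -5)
The weakest precondition is (mem[t + 2] + mem[1] > 7 ∨ 2*t + 2*y > 3*d - 3) ∧ (3*t ≥ 3*c - 2 ∨ c ≠ -5).
Check whether (mem[t + 2] + mem[1] > 7 ∨ 2*t + 2*y > 3*d - 3) ∧ c = 3 implies it.
Every state satisfying the precondition satisfies the weakest precondition: the implication holds.
Answer: valid


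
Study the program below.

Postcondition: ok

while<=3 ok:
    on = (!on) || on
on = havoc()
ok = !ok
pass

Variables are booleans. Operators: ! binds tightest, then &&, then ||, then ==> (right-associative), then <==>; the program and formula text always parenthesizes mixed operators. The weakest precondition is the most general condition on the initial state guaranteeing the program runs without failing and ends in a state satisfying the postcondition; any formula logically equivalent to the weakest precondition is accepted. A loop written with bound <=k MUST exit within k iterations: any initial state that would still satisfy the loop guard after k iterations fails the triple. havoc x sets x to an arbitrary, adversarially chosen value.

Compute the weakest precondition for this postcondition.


Working backward. After the program, ok must hold.
Before skip: ok
Before ok := !ok: !ok
Before havoc on: !ok
Before the loop (bound <=3), unroll the exhaustion recursion (WP_0 = exit-now case; WP_j = one more guarded iteration, up to j = 3):
  WP_0: !ok
  WP_1: ok ==> (!ok)
  WP_2: ok ==> (ok ==> (!ok))
  WP_3: ok ==> (ok ==> (ok ==> (!ok)))
So before the loop: ok ==> (ok ==> (ok ==> (!ok)))
Answer: WP = ok ==> (ok ==> (ok ==> (!ok)))


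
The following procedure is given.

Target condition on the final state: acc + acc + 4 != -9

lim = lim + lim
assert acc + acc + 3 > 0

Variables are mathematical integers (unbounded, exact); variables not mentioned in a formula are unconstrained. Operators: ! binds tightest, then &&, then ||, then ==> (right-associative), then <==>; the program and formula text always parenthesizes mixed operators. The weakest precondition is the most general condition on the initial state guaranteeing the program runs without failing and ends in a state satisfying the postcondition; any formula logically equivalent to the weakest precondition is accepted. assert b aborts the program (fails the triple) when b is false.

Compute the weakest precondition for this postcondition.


Working backward. After the program, the postcondition acc + acc + 4 != -9 must hold; in canonical form it is 2*acc != -13.
Before assert acc + acc + 3 > 0: 2*acc > -3 && 2*acc != -13
Before lim := lim + lim: 2*acc > -3 && 2*acc != -13
Answer: WP = 2*acc > -3 && 2*acc != -13


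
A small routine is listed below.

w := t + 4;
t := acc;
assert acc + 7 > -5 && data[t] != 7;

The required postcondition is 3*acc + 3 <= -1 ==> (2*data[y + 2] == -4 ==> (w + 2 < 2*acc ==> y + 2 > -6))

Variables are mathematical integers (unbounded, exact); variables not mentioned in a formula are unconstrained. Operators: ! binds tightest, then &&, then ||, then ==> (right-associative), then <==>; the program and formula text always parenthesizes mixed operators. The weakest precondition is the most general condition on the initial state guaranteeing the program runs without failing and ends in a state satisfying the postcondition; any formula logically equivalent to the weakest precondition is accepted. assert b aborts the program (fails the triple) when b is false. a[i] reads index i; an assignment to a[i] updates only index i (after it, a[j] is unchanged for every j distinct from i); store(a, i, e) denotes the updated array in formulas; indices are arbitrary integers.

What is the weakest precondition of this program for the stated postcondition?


Working backward. After the program, the postcondition 3*acc + 3 <= -1 ==> (2*data[y + 2] == -4 ==> (w + 2 < 2*acc ==> y + 2 > -6)) must hold; in canonical form it is 3*acc <= -4 ==> (2*data[y + 2] == -4 ==> (w < 2*acc - 2 ==> y > -8)).
Before assert acc + 7 > -5 && data[t] != 7: acc > -12 && data[t] != 7 && (3*acc <= -4 ==> (2*data[y + 2] == -4 ==> (w < 2*acc - 2 ==> y > -8)))
Before t := acc: acc > -12 && data[acc] != 7 && (3*acc <= -4 ==> (2*data[y + 2] == -4 ==> (w < 2*acc - 2 ==> y > -8)))
Before w := t + 4: acc > -12 && data[acc] != 7 && (3*acc <= -4 ==> (2*data[y + 2] == -4 ==> (t < 2*acc - 6 ==> y > -8)))
Answer: WP = acc > -12 && data[acc] != 7 && (3*acc <= -4 ==> (2*data[y + 2] == -4 ==> (t < 2*acc - 6 ==> y > -8)))


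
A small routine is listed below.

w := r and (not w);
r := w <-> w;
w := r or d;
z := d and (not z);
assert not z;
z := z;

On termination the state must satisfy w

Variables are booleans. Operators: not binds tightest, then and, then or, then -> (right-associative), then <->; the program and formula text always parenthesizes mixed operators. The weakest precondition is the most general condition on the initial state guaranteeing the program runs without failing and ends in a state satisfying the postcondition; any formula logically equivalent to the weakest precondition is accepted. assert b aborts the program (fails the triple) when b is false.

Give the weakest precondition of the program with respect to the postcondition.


Working backward. After the program, w must hold.
Before z := z: w
Before assert not z: (not z) and w
Before z := d and (not z): (not (d and (not z))) and w
Before w := r or d: (not (d and (not z))) and (r or d)
Before r := w <-> w: not (d and (not z))
Before w := r and (not w): not (d and (not z))
Answer: WP = not (d and (not z))


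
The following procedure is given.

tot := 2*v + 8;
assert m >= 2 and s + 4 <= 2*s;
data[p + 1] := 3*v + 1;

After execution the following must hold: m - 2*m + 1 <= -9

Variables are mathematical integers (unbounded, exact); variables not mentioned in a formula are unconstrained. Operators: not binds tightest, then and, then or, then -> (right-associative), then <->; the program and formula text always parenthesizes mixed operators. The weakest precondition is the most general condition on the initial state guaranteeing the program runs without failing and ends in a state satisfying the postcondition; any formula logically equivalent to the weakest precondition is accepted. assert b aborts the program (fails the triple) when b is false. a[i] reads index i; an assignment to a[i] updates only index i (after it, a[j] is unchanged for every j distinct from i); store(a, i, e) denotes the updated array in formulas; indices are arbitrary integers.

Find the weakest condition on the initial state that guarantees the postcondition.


Working backward. After the program, the postcondition m - 2*m + 1 <= -9 must hold; in canonical form it is m >= 10.
Before data[p + 1] := 3*v + 1: m >= 10
Before assert m >= 2 and s + 4 <= 2*s: m >= 2 and s >= 4 and m >= 10
Before tot := 2*v + 8: m >= 2 and s >= 4 and m >= 10
Answer: WP = m >= 2 and s >= 4 and m >= 10


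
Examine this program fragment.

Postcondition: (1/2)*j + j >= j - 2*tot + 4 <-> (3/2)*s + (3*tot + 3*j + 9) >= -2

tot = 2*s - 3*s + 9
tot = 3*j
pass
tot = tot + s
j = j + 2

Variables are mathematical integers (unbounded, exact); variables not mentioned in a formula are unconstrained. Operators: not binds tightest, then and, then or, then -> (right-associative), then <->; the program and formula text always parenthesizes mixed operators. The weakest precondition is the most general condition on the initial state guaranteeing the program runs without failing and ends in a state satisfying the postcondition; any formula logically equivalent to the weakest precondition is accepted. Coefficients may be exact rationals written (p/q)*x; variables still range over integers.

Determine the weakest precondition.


Working backward. After the program, the postcondition (1/2)*j + j >= j - 2*tot + 4 <-> (3/2)*s + (3*tot + 3*j + 9) >= -2 must hold; in canonical form it is (1/2)*j + 2*tot >= 4 <-> 3*j + (3/2)*s + 3*tot >= -11.
Before j := j + 2: (1/2)*j + 2*tot >= 3 <-> 3*j + (3/2)*s + 3*tot >= -17
Before tot := tot + s: (1/2)*j + 2*s + 2*tot >= 3 <-> 3*j + (9/2)*s + 3*tot >= -17
Before skip: (1/2)*j + 2*s + 2*tot >= 3 <-> 3*j + (9/2)*s + 3*tot >= -17
Before tot := 3*j: (13/2)*j + 2*s >= 3 <-> 12*j + (9/2)*s >= -17
Before tot := 2*s - 3*s + 9: (13/2)*j + 2*s >= 3 <-> 12*j + (9/2)*s >= -17
Answer: WP = (13/2)*j + 2*s >= 3 <-> 12*j + (9/2)*s >= -17


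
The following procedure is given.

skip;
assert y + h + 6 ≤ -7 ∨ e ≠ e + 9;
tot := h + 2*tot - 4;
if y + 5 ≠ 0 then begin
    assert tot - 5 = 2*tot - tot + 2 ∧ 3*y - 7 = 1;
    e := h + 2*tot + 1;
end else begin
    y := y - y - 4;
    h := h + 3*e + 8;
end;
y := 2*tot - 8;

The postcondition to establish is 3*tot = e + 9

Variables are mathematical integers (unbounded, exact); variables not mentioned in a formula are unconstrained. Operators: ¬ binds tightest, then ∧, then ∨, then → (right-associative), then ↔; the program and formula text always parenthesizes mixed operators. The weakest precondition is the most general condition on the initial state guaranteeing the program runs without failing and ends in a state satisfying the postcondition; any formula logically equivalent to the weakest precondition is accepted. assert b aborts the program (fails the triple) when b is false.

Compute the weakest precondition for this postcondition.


Working backward. After the program, 3*tot = e + 9 must hold.
Before y := 2*tot - 8: 3*tot = e + 9
Then branch requires false; else branch requires 3*tot = e + 9.
Before the if: (¬(y ≠ -5)) ∧ ((¬(y ≠ -5)) → 3*tot = e + 9)
Before tot := h + 2*tot - 4: (¬(y ≠ -5)) ∧ ((¬(y ≠ -5)) → 3*h + 6*tot = e + 21)
Before assert y + h + 6 ≤ -7 ∨ e ≠ e + 9: (¬(y ≠ -5)) ∧ ((¬(y ≠ -5)) → 3*h + 6*tot = e + 21)
Before skip: (¬(y ≠ -5)) ∧ ((¬(y ≠ -5)) → 3*h + 6*tot = e + 21)
Answer: WP = (¬(y ≠ -5)) ∧ ((¬(y ≠ -5)) → 3*h + 6*tot = e + 21)


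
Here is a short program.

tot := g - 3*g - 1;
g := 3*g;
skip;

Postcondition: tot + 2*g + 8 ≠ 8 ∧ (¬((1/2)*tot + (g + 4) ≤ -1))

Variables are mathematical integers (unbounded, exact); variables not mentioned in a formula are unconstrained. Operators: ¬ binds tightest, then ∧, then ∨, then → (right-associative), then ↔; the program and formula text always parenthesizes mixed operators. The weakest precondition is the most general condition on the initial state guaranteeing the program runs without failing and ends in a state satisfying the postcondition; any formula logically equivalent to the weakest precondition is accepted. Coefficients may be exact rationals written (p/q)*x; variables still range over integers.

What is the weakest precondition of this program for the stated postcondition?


Working backward. After the program, the postcondition tot + 2*g + 8 ≠ 8 ∧ (¬((1/2)*tot + (g + 4) ≤ -1)) must hold; in canonical form it is 2*g + tot ≠ 0 ∧ (¬(g + (1/2)*tot ≤ -5)).
Before skip: 2*g + tot ≠ 0 ∧ (¬(g + (1/2)*tot ≤ -5))
Before g := 3*g: 6*g + tot ≠ 0 ∧ (¬(3*g + (1/2)*tot ≤ -5))
Before tot := g - 3*g - 1: 4*g ≠ 1 ∧ (¬(2*g ≤ -9/2))
Answer: WP = 4*g ≠ 1 ∧ (¬(2*g ≤ -9/2))


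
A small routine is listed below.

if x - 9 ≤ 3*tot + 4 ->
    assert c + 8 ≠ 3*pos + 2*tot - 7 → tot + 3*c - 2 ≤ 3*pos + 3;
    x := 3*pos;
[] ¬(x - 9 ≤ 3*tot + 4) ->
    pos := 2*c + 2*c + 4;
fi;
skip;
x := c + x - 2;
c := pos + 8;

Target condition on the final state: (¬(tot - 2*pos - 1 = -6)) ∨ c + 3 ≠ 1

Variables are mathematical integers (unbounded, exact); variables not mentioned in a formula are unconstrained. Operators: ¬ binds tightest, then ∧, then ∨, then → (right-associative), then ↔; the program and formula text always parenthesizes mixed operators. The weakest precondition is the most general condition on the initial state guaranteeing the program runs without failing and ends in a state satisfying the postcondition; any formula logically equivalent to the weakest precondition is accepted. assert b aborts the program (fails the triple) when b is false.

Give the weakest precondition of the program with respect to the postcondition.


Working backward. After the program, the postcondition (¬(tot - 2*pos - 1 = -6)) ∨ c + 3 ≠ 1 must hold; in canonical form it is (¬(tot = 2*pos - 5)) ∨ c ≠ -2.
Before c := pos + 8: (¬(tot = 2*pos - 5)) ∨ pos ≠ -10
Before x := c + x - 2: (¬(tot = 2*pos - 5)) ∨ pos ≠ -10
Before skip: (¬(tot = 2*pos - 5)) ∨ pos ≠ -10
Then branch requires (c ≠ 3*pos + 2*tot - 15 → 3*c + tot ≤ 3*pos + 5) ∧ ((¬(tot = 2*pos - 5)) ∨ pos ≠ -10); else branch requires (¬(tot = 8*c + 3)) ∨ 4*c ≠ -14.
Before the if: (x ≤ 3*tot + 13 → ((c ≠ 3*pos + 2*tot - 15 → 3*c + tot ≤ 3*pos + 5) ∧ ((¬(tot = 2*pos - 5)) ∨ pos ≠ -10))) ∧ ((¬(x ≤ 3*tot + 13)) → ((¬(tot = 8*c + 3)) ∨ 4*c ≠ -14))
Answer: WP = (x ≤ 3*tot + 13 → ((c ≠ 3*pos + 2*tot - 15 → 3*c + tot ≤ 3*pos + 5) ∧ ((¬(tot = 2*pos - 5)) ∨ pos ≠ -10))) ∧ ((¬(x ≤ 3*tot + 13)) → ((¬(tot = 8*c + 3)) ∨ 4*c ≠ -14))


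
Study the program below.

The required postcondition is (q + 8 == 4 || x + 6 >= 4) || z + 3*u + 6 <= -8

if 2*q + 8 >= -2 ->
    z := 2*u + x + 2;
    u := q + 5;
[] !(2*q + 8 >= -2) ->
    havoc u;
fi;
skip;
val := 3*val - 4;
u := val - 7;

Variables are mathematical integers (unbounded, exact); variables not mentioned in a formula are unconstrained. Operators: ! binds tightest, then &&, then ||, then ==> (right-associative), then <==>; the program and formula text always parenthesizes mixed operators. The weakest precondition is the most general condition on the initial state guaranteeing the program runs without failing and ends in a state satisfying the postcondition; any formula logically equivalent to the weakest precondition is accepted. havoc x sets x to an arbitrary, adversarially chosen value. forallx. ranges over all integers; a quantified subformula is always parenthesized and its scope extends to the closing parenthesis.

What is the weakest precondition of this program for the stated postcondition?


Working backward. After the program, the postcondition (q + 8 == 4 || x + 6 >= 4) || z + 3*u + 6 <= -8 must hold; in canonical form it is q == -4 || x >= -2 || 3*u + z <= -14.
Before u := val - 7: q == -4 || x >= -2 || 3*val + z <= 7
Before val := 3*val - 4: q == -4 || x >= -2 || 9*val + z <= 19
Before skip: q == -4 || x >= -2 || 9*val + z <= 19
Then branch requires q == -4 || x >= -2 || 2*u + 9*val + x <= 17; else branch requires q == -4 || x >= -2 || 9*val + z <= 19.
Before the if: (2*q >= -10 ==> (q == -4 || x >= -2 || 2*u + 9*val + x <= 17)) && ((!(2*q >= -10)) ==> (q == -4 || x >= -2 || 9*val + z <= 19))
Answer: WP = (2*q >= -10 ==> (q == -4 || x >= -2 || 2*u + 9*val + x <= 17)) && ((!(2*q >= -10)) ==> (q == -4 || x >= -2 || 9*val + z <= 19))


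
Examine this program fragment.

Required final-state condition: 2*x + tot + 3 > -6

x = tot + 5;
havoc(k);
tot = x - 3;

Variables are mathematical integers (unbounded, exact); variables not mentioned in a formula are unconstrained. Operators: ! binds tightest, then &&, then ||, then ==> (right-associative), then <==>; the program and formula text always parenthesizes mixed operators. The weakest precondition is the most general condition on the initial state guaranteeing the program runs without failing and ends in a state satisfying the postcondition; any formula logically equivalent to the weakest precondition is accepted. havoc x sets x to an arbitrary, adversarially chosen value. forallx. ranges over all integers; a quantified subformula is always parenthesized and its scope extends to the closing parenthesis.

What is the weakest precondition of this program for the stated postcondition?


Working backward. After the program, the postcondition 2*x + tot + 3 > -6 must hold; in canonical form it is tot + 2*x > -9.
Before tot := x - 3: 3*x > -6
Before havoc k: 3*x > -6
Before x := tot + 5: 3*tot > -21
Answer: WP = 3*tot > -21


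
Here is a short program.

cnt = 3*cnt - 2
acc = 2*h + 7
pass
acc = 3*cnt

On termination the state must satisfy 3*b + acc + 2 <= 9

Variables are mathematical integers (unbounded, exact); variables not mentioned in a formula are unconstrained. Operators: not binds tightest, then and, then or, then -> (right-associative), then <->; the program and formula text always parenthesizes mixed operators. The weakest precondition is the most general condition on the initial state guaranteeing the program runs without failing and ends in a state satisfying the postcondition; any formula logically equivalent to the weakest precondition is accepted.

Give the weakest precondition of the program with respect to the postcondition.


Working backward. After the program, the postcondition 3*b + acc + 2 <= 9 must hold; in canonical form it is acc + 3*b <= 7.
Before acc := 3*cnt: 3*b + 3*cnt <= 7
Before skip: 3*b + 3*cnt <= 7
Before acc := 2*h + 7: 3*b + 3*cnt <= 7
Before cnt := 3*cnt - 2: 3*b + 9*cnt <= 13
Answer: WP = 3*b + 9*cnt <= 13


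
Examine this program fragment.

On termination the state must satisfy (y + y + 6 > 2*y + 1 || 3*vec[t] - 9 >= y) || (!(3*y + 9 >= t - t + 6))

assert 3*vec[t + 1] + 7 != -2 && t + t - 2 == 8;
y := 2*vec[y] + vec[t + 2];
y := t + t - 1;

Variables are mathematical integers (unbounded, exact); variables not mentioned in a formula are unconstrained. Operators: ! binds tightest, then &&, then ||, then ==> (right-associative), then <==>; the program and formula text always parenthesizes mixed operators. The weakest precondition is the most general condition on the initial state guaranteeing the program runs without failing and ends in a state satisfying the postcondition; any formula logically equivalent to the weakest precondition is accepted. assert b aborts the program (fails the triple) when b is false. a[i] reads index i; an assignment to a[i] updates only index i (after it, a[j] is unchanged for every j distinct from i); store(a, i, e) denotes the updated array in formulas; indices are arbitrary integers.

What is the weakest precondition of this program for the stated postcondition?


Working backward. After the program, the postcondition (y + y + 6 > 2*y + 1 || 3*vec[t] - 9 >= y) || (!(3*y + 9 >= t - t + 6)) must hold; in canonical form it is true.
Before y := t + t - 1: true
Before y := 2*vec[y] + vec[t + 2]: true
Before assert 3*vec[t + 1] + 7 != -2 && t + t - 2 == 8: 3*vec[t + 1] != -9 && 2*t == 10
Answer: WP = 3*vec[t + 1] != -9 && 2*t == 10


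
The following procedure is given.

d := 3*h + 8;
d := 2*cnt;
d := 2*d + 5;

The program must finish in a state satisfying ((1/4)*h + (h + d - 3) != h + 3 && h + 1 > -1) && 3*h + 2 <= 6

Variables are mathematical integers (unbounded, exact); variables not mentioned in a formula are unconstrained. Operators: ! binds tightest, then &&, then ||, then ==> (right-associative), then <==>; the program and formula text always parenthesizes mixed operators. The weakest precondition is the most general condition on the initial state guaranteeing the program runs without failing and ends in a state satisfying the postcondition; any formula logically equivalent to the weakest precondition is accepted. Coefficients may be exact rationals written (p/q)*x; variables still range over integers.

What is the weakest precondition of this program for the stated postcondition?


Working backward. After the program, the postcondition ((1/4)*h + (h + d - 3) != h + 3 && h + 1 > -1) && 3*h + 2 <= 6 must hold; in canonical form it is d + (1/4)*h != 6 && h > -2 && 3*h <= 4.
Before d := 2*d + 5: 2*d + (1/4)*h != 1 && h > -2 && 3*h <= 4
Before d := 2*cnt: 4*cnt + (1/4)*h != 1 && h > -2 && 3*h <= 4
Before d := 3*h + 8: 4*cnt + (1/4)*h != 1 && h > -2 && 3*h <= 4
Answer: WP = 4*cnt + (1/4)*h != 1 && h > -2 && 3*h <= 4


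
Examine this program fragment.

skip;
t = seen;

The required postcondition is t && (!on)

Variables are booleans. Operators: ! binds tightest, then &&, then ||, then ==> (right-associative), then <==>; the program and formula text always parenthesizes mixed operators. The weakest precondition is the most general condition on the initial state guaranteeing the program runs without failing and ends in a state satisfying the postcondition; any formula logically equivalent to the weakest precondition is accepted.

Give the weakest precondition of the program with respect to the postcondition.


Working backward. After the program, t && (!on) must hold.
Before t := seen: seen && (!on)
Before skip: seen && (!on)
Answer: WP = seen && (!on)


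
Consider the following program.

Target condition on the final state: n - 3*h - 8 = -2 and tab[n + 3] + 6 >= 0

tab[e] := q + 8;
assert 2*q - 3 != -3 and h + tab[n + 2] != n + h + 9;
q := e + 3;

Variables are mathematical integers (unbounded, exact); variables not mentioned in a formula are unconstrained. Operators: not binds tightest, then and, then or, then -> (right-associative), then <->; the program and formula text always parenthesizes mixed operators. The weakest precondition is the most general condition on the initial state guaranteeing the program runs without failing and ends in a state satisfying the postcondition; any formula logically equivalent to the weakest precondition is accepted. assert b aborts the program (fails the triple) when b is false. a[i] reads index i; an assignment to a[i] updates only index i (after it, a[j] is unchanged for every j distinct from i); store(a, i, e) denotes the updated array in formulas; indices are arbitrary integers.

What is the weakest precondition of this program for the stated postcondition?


Working backward. After the program, the postcondition n - 3*h - 8 = -2 and tab[n + 3] + 6 >= 0 must hold; in canonical form it is n = 3*h + 6 and tab[n + 3] >= -6.
Before q := e + 3: n = 3*h + 6 and tab[n + 3] >= -6
Before assert 2*q - 3 != -3 and h + tab[n + 2] != n + h + 9: 2*q != 0 and tab[n + 2] != n + 9 and n = 3*h + 6 and tab[n + 3] >= -6
Before tab[e] := q + 8: 2*q != 0 and store(tab, e, q + 8)[n + 2] != n + 9 and n = 3*h + 6 and store(tab, e, q + 8)[n + 3] >= -6
Answer: WP = 2*q != 0 and store(tab, e, q + 8)[n + 2] != n + 9 and n = 3*h + 6 and store(tab, e, q + 8)[n + 3] >= -6


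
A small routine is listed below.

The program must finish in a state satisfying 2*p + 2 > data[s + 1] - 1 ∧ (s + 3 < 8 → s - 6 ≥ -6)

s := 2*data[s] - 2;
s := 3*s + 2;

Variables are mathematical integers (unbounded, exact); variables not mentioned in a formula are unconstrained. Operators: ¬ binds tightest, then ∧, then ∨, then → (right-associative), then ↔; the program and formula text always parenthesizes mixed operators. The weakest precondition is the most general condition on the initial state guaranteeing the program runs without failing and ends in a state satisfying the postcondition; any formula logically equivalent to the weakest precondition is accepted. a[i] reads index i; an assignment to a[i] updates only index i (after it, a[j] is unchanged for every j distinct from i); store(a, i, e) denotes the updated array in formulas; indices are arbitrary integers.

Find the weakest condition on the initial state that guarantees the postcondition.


Working backward. After the program, the postcondition 2*p + 2 > data[s + 1] - 1 ∧ (s + 3 < 8 → s - 6 ≥ -6) must hold; in canonical form it is 2*p > data[s + 1] - 3 ∧ (s < 5 → s ≥ 0).
Before s := 3*s + 2: 2*p > data[3*s + 3] - 3 ∧ (3*s < 3 → 3*s ≥ -2)
Before s := 2*data[s] - 2: 2*p > data[6*data[s] - 3] - 3 ∧ (6*data[s] < 9 → 6*data[s] ≥ 4)
Answer: WP = 2*p > data[6*data[s] - 3] - 3 ∧ (6*data[s] < 9 → 6*data[s] ≥ 4)


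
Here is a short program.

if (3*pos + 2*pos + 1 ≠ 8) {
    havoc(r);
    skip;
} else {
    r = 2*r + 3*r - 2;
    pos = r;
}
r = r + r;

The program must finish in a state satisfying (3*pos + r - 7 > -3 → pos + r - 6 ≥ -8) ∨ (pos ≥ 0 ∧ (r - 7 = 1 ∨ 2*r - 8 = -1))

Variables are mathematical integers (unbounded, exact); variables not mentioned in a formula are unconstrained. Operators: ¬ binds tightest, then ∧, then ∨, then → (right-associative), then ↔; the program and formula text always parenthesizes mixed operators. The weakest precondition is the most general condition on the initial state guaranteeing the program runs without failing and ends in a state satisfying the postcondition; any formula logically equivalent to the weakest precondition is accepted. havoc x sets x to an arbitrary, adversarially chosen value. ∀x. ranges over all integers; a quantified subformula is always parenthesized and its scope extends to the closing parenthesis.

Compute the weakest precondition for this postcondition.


Working backward. After the program, the postcondition (3*pos + r - 7 > -3 → pos + r - 6 ≥ -8) ∨ (pos ≥ 0 ∧ (r - 7 = 1 ∨ 2*r - 8 = -1)) must hold; in canonical form it is (3*pos + r > 4 → pos + r ≥ -2) ∨ (pos ≥ 0 ∧ (r = 8 ∨ 2*r = 7)).
Before r := r + r: (3*pos + 2*r > 4 → pos + 2*r ≥ -2) ∨ (pos ≥ 0 ∧ (2*r = 8 ∨ 4*r = 7))
Then branch requires ∀r_1. ((3*pos + 2*r_1 > 4 → pos + 2*r_1 ≥ -2) ∨ (pos ≥ 0 ∧ (2*r_1 = 8 ∨ 4*r_1 = 7))); else branch requires (25*r > 14 → 15*r ≥ 4) ∨ (5*r ≥ 2 ∧ (10*r = 12 ∨ 20*r = 15)).
Before the if: (5*pos ≠ 7 → (∀r_1. ((3*pos + 2*r_1 > 4 → pos + 2*r_1 ≥ -2) ∨ (pos ≥ 0 ∧ (2*r_1 = 8 ∨ 4*r_1 = 7))))) ∧ ((¬(5*pos ≠ 7)) → ((25*r > 14 → 15*r ≥ 4) ∨ (5*r ≥ 2 ∧ (10*r = 12 ∨ 20*r = 15))))
Answer: WP = (5*pos ≠ 7 → (∀r_1. ((3*pos + 2*r_1 > 4 → pos + 2*r_1 ≥ -2) ∨ (pos ≥ 0 ∧ (2*r_1 = 8 ∨ 4*r_1 = 7))))) ∧ ((¬(5*pos ≠ 7)) → ((25*r > 14 → 15*r ≥ 4) ∨ (5*r ≥ 2 ∧ (10*r = 12 ∨ 20*r = 15))))
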